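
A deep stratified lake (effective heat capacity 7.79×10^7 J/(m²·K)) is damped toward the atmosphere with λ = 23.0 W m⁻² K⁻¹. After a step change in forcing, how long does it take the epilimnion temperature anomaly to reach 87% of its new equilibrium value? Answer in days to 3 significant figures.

80.0 days

Areal heat capacity C = 7.79×10^7 J/(m²·K) (given).
τ = C / λ = 7.79×10^7 / 23.0 = 3.39×10^6 s.
Fraction reached: 1 − e^(−t/τ) = 0.87 ⇒ t = −τ ln(1 − 0.87) = τ × 2.04.
t = 6.91×10^6 s = 80.0 days.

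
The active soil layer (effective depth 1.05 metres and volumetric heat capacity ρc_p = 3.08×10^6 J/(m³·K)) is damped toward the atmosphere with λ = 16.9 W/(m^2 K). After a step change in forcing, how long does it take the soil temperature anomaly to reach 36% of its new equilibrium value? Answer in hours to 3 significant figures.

23.7 hours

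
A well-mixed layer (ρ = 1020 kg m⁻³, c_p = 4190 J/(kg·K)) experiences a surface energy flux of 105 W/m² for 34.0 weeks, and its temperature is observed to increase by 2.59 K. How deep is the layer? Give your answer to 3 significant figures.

195 m

Heat input Q = F Δt = 105 × 2.06×10^7 s = 2.16×10^9 J/m².
Required areal heat capacity C = Q / ΔT = 8.34×10^8 J/(m²·K).
Depth D = C / (ρ c_p) = 8.34×10^8 / (1020 × 4190) = 195 m.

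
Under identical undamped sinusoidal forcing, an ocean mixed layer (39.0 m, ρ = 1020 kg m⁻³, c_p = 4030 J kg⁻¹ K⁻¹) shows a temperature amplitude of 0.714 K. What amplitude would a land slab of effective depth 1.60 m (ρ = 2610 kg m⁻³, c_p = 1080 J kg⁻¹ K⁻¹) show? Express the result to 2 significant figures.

C_ocean = 1.60×10^8 J/(m²·K); C_land = 4.51×10^6 J/(m²·K).
A ∝ 1/C ⇒ A_land = A_ocean × C_ocean/C_land = 0.714 × 35.5 = 25.4 K.

25 K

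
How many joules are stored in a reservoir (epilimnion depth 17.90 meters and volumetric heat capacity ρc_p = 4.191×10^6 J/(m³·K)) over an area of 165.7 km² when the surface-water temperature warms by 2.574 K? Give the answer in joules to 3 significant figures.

3.20×10^16 J

Areal heat capacity C = ρc_p × D = 4.191×10^6 × 17.90 = 7.50×10^7 J/(m²·K).
Heat per unit area: q = C ΔT = 7.50×10^7 × 2.574 = 1.93×10^8 J/m².
Total heat: Q = q × A = 1.93×10^8 × (165.7 × 10⁶ m²) = 3.20×10^16 J.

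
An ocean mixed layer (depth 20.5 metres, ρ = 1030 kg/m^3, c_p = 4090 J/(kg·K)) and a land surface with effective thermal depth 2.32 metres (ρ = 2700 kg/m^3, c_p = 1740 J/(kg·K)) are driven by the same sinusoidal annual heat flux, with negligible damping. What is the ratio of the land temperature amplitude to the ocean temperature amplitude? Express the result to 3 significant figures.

C_ocean = 1030 × 4090 × 20.5 = 8.64×10^7 J/(m²·K).
C_land = 2700 × 1740 × 2.32 = 1.09×10^7 J/(m²·K).
Undamped amplitude ∝ 1/C, so A_land/A_ocean = C_ocean/C_land = 7.92.

7.92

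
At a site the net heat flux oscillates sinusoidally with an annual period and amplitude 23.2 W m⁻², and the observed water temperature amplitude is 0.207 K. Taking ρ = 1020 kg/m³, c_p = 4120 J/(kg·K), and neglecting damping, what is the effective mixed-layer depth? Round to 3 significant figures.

134 m

ω = 2π / 3.15×10^7 s = 1.99×10^-7 s⁻¹.
Required C = F₀ / (A ω) = 23.2 / (0.207 × 1.99×10^-7) = 5.63×10^8 J/(m²·K).
D = C / (ρ c_p) = 5.63×10^8 / (1020 × 4120) = 134 m.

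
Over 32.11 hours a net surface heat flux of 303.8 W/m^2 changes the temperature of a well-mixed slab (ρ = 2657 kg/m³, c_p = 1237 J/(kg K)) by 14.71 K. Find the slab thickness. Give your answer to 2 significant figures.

Heat input Q = F Δt = 303.8 × 1.16×10^5 s = 3.51×10^7 J/m².
Required areal heat capacity C = Q / ΔT = 2.39×10^6 J/(m²·K).
Depth D = C / (ρ c_p) = 2.39×10^6 / (2657 × 1237) = 0.726 m.

0.73 m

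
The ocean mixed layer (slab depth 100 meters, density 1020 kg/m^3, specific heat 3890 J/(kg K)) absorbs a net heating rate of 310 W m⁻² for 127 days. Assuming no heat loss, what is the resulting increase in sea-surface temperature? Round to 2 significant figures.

8.6 K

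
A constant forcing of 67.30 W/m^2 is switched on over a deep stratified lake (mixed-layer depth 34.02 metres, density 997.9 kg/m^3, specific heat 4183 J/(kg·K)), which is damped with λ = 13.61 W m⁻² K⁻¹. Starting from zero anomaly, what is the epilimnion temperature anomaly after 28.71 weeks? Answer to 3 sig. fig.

Areal heat capacity C = ρ c_p D = 997.9 × 4183 × 34.02 = 1.42×10^8 J m⁻² K⁻¹.
τ = C / λ = 1.42×10^8 / 13.61 = 1.04×10^7 s.
Equilibrium anomaly ΔT_eq = F / λ = 67.30 / 13.61 = 4.94 K.
t = 28.71 weeks = 1.74×10^7 s, so t/τ = 1.66.
ΔT(t) = ΔT_eq (1 − e^(−t/τ)) = 4.94 × (1 − e^−1.66) = 4.01 K.

4.01 K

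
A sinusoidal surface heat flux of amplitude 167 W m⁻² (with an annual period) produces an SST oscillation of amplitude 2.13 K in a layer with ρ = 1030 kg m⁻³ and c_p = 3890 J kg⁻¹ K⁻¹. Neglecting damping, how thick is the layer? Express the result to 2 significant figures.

98 m

ω = 2π / 3.15×10^7 s = 1.99×10^-7 s⁻¹.
Required C = F₀ / (A ω) = 167 / (2.13 × 1.99×10^-7) = 3.94×10^8 J/(m²·K).
D = C / (ρ c_p) = 3.94×10^8 / (1030 × 3890) = 98.2 m.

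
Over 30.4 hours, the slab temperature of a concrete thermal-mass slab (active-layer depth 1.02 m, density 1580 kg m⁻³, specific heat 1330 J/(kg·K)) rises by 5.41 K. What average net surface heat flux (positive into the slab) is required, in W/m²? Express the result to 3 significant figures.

106

Areal heat capacity C = ρ c_p D = 1580 × 1330 × 1.02 = 2.14×10^6 J/(m²·K).
Required heat per unit area: Q = C ΔT = 2.14×10^6 × 5.41 = 1.16×10^7 J/m².
Flux F = Q / Δt = 1.16×10^7 / 1.09×10^5 s = 106 W/m².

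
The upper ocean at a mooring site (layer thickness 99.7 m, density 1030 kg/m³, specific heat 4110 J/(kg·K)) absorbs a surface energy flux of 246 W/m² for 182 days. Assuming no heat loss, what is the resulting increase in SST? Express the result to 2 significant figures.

9.2 K

Areal heat capacity C = ρ c_p D = 1030 × 4110 × 99.7 = 4.22×10^8 J/(m²·K).
Net heat input Q = F Δt = 246 × (182 days × 86400 s/day) = 3.87×10^9 J/m².
ΔT = Q / C = 3.87×10^9 / 4.22×10^8 = 9.17 K.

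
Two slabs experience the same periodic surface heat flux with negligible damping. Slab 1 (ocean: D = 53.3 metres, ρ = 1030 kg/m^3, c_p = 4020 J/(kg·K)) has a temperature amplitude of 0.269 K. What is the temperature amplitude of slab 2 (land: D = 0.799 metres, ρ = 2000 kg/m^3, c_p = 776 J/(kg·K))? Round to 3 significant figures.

C_ocean = 2.21×10^8 J/(m²·K); C_land = 1.24×10^6 J/(m²·K).
A ∝ 1/C ⇒ A_land = A_ocean × C_ocean/C_land = 0.269 × 178 = 47.9 K.

47.9 K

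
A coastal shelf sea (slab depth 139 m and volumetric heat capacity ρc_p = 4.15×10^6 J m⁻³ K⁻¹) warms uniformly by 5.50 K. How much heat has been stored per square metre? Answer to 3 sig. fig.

Areal heat capacity C = ρc_p × D = 4.15×10^6 × 139 = 5.77×10^8 J/(m^2 K).
ΔQ = C ΔT = 5.77×10^8 × 5.50 = 3.17×10^9 J/m².

3.17×10^9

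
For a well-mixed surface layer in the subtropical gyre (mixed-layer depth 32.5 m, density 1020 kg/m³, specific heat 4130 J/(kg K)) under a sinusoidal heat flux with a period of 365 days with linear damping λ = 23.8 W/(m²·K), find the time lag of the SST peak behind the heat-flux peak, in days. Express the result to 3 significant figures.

49.6 days

Areal heat capacity C = ρ c_p D = 1020 × 4130 × 32.5 = 1.37×10^8 J/(m²·K).
ω = 2π / 3.15×10^7 s = 1.99×10^-7 s⁻¹.
Phase lag φ = arctan(Cω/λ) = arctan(27.3/23.8) = 0.853 rad.
Time lag = φ / ω = 0.853 / 1.99×10^-7 = 4.28×10^6 s = 49.6 days.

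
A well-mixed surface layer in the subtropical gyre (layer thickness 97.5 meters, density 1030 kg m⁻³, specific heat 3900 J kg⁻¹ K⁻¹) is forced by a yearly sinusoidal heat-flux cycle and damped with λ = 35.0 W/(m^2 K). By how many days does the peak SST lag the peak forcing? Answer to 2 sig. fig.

67 days

Areal heat capacity C = ρ c_p D = 1030 × 3900 × 97.5 = 3.92×10^8 J/(m²·K).
ω = 2π / 3.15×10^7 s = 1.99×10^-7 s⁻¹.
Phase lag φ = arctan(Cω/λ) = arctan(78.0/35.0) = 1.15 rad.
Time lag = φ / ω = 1.15 / 1.99×10^-7 = 5.77×10^6 s = 66.8 days.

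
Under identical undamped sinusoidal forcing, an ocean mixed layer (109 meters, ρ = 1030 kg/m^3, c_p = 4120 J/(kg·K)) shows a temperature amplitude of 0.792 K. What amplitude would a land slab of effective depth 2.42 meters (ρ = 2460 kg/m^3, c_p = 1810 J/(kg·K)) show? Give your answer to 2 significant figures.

C_ocean = 4.63×10^8 J/(m²·K); C_land = 1.08×10^7 J/(m²·K).
A ∝ 1/C ⇒ A_land = A_ocean × C_ocean/C_land = 0.792 × 42.9 = 34.0 K.

34 K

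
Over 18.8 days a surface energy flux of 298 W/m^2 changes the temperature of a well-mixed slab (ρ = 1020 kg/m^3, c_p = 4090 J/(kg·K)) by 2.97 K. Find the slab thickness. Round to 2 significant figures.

Heat input Q = F Δt = 298 × 1.62×10^6 s = 4.84×10^8 J/m².
Required areal heat capacity C = Q / ΔT = 1.63×10^8 J/(m²·K).
Depth D = C / (ρ c_p) = 1.63×10^8 / (1020 × 4090) = 39.1 m.

39 m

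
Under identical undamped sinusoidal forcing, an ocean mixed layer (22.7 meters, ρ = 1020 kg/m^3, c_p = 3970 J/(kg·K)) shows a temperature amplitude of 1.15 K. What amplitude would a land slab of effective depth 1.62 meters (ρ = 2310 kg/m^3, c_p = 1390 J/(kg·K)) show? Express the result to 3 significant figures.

20.3 K

C_ocean = 9.19×10^7 J/(m²·K); C_land = 5.20×10^6 J/(m²·K).
A ∝ 1/C ⇒ A_land = A_ocean × C_ocean/C_land = 1.15 × 17.7 = 20.3 K.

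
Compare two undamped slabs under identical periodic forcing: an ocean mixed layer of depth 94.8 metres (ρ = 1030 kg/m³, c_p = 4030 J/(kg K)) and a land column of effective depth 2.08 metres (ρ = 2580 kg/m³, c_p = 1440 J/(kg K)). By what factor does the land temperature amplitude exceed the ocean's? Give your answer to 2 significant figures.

51

C_ocean = 1030 × 4030 × 94.8 = 3.94×10^8 J/(m²·K).
C_land = 2580 × 1440 × 2.08 = 7.73×10^6 J/(m²·K).
Undamped amplitude ∝ 1/C, so A_land/A_ocean = C_ocean/C_land = 50.9.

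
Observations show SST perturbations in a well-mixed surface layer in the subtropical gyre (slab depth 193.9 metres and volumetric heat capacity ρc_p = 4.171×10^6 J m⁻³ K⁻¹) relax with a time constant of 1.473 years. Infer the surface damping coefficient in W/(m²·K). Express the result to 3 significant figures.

Areal heat capacity C = ρc_p × D = 4.171×10^6 × 193.9 = 8.09×10^8 J/(m^2 K).
τ = 1.473 years = 4.65×10^7 s.
λ = C / τ = 8.09×10^8 / 4.65×10^7 = 17.4 W/(m²·K).

17.4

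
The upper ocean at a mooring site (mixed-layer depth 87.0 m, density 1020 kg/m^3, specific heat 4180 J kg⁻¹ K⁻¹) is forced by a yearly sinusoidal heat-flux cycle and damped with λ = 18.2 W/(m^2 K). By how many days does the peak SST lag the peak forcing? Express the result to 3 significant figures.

Areal heat capacity C = ρ c_p D = 1020 × 4180 × 87.0 = 3.71×10^8 J/(m²·K).
ω = 2π / 3.15×10^7 s = 1.99×10^-7 s⁻¹.
Phase lag φ = arctan(Cω/λ) = arctan(73.9/18.2) = 1.33 rad.
Time lag = φ / ω = 1.33 / 1.99×10^-7 = 6.67×10^6 s = 77.2 days.

77.2 days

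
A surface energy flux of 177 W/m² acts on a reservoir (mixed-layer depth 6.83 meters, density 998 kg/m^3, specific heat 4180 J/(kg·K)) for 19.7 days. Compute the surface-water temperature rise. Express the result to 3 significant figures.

10.6 K

Areal heat capacity C = ρ c_p D = 998 × 4180 × 6.83 = 2.85×10^7 J m⁻² K⁻¹.
Net heat input Q = F Δt = 177 × (19.7 days × 86400 s/day) = 3.01×10^8 J/m².
ΔT = Q / C = 3.01×10^8 / 2.85×10^7 = 10.6 K.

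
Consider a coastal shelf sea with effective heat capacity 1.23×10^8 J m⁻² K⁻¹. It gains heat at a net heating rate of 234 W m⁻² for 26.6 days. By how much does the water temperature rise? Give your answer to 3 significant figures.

Areal heat capacity C = 1.23×10^8 J m⁻² K⁻¹ (given).
Net heat input Q = F Δt = 234 × (26.6 days × 86400 s/day) = 5.38×10^8 J/m².
ΔT = Q / C = 5.38×10^8 / 1.23×10^8 = 4.37 K.

4.37 K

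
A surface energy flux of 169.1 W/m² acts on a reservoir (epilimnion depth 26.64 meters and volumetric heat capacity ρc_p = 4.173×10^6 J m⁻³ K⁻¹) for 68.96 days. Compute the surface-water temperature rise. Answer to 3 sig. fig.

9.06 K

Areal heat capacity C = ρc_p × D = 4.173×10^6 × 26.64 = 1.11×10^8 J/(m²·K).
Net heat input Q = F Δt = 169.1 × (68.96 days × 86400 s/day) = 1.01×10^9 J/m².
ΔT = Q / C = 1.01×10^9 / 1.11×10^8 = 9.06 K.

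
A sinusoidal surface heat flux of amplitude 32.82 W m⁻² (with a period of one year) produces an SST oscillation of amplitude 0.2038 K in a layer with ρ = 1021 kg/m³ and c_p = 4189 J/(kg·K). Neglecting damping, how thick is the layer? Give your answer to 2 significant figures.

ω = 2π / 3.15×10^7 s = 1.99×10^-7 s⁻¹.
Required C = F₀ / (A ω) = 32.82 / (0.2038 × 1.99×10^-7) = 8.08×10^8 J/(m²·K).
D = C / (ρ c_p) = 8.08×10^8 / (1021 × 4189) = 189 m.

190 m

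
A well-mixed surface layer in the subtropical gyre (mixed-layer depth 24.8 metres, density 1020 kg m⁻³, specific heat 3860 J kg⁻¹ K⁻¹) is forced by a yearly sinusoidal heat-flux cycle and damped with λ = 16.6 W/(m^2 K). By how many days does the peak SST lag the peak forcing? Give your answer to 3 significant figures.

50.2 days

Areal heat capacity C = ρ c_p D = 1020 × 3860 × 24.8 = 9.76×10^7 J/(m^2 K).
ω = 2π / 3.15×10^7 s = 1.99×10^-7 s⁻¹.
Phase lag φ = arctan(Cω/λ) = arctan(19.5/16.6) = 0.864 rad.
Time lag = φ / ω = 0.864 / 1.99×10^-7 = 4.34×10^6 s = 50.2 days.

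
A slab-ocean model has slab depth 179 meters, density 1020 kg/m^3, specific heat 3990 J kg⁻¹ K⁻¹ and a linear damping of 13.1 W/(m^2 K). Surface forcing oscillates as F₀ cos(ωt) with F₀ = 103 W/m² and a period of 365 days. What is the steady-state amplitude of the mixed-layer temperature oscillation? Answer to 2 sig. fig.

Areal heat capacity C = ρ c_p D = 1020 × 3990 × 179 = 7.28×10^8 J m⁻² K⁻¹.
Angular frequency ω = 2π / T = 2π / 3.15×10^7 s = 1.99×10^-7 s⁻¹.
√((Cω)² + λ²) = √((145)² + 13.1²) = 146 W/(m²·K).
Amplitude A = F₀ / √((Cω)²+λ²) = 103 / 146 = 0.707 K.

0.71 K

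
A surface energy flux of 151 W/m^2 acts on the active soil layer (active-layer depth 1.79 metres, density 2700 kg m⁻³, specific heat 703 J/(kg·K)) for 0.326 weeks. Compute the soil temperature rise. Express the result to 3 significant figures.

8.76 K

Areal heat capacity C = ρ c_p D = 2700 × 703 × 1.79 = 3.40×10^6 J/(m²·K).
Net heat input Q = F Δt = 151 × (0.326 weeks × 6.048×10^5 s/week) = 2.98×10^7 J/m².
ΔT = Q / C = 2.98×10^7 / 3.40×10^6 = 8.76 K.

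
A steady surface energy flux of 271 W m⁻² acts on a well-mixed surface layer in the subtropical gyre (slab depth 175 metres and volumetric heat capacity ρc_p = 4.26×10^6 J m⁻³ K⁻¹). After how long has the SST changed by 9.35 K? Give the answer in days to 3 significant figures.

298 days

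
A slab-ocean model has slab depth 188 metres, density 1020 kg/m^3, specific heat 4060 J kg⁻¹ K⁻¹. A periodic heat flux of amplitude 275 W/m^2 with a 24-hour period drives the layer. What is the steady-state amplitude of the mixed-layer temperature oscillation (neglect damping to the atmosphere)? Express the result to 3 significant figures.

Areal heat capacity C = ρ c_p D = 1020 × 4060 × 188 = 7.79×10^8 J/(m²·K).
Angular frequency ω = 2π / T = 2π / 86400 s = 7.27×10^-5 s⁻¹.
Cω = 7.79×10^8 × 7.27×10^-5 = 56600 W/(m²·K).
Amplitude A = F₀ / (Cω) = 275 / 56600 = 0.00486 K.

0.00486 K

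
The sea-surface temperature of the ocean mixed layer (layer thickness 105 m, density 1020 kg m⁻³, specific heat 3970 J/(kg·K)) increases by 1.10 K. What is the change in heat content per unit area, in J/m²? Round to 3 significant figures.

Areal heat capacity C = ρ c_p D = 1020 × 3970 × 105 = 4.25×10^8 J m⁻² K⁻¹.
ΔQ = C ΔT = 4.25×10^8 × 1.10 = 4.68×10^8 J/m².

4.68×10^8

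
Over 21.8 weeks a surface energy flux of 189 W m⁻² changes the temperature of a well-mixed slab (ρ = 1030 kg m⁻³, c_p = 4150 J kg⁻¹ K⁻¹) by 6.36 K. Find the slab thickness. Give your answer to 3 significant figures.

91.7 m

Heat input Q = F Δt = 189 × 1.32×10^7 s = 2.49×10^9 J/m².
Required areal heat capacity C = Q / ΔT = 3.92×10^8 J/(m²·K).
Depth D = C / (ρ c_p) = 3.92×10^8 / (1030 × 4150) = 91.7 m.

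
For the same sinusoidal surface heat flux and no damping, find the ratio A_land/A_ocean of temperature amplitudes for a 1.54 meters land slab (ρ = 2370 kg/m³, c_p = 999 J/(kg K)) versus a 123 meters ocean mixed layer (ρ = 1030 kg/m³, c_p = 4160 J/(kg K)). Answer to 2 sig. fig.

140

C_ocean = 1030 × 4160 × 123 = 5.27×10^8 J/(m²·K).
C_land = 2370 × 999 × 1.54 = 3.65×10^6 J/(m²·K).
Undamped amplitude ∝ 1/C, so A_land/A_ocean = C_ocean/C_land = 145.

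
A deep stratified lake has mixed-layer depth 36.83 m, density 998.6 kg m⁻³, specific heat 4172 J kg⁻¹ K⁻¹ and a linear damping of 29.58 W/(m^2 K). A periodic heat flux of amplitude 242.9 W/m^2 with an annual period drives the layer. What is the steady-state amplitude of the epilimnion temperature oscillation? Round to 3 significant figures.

Areal heat capacity C = ρ c_p D = 998.6 × 4172 × 36.83 = 1.53×10^8 J m⁻² K⁻¹.
Angular frequency ω = 2π / T = 2π / 3.15×10^7 s = 1.99×10^-7 s⁻¹.
√((Cω)² + λ²) = √((30.6)² + 29.58²) = 42.5 W/(m²·K).
Amplitude A = F₀ / √((Cω)²+λ²) = 242.9 / 42.5 = 5.71 K.

5.71 K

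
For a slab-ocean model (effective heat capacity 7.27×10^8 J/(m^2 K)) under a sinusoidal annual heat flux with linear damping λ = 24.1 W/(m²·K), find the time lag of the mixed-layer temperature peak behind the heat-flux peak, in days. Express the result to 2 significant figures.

Areal heat capacity C = 7.27×10^8 J/(m^2 K) (given).
ω = 2π / 3.15×10^7 s = 1.99×10^-7 s⁻¹.
Phase lag φ = arctan(Cω/λ) = arctan(145/24.1) = 1.41 rad.
Time lag = φ / ω = 1.41 / 1.99×10^-7 = 7.06×10^6 s = 81.7 days.

82 days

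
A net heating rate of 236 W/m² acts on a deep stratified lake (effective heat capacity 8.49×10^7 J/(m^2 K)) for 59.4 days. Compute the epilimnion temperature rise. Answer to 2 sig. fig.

Areal heat capacity C = 8.49×10^7 J/(m^2 K) (given).
Net heat input Q = F Δt = 236 × (59.4 days × 86400 s/day) = 1.21×10^9 J/m².
ΔT = Q / C = 1.21×10^9 / 8.49×10^7 = 14.3 K.

14 K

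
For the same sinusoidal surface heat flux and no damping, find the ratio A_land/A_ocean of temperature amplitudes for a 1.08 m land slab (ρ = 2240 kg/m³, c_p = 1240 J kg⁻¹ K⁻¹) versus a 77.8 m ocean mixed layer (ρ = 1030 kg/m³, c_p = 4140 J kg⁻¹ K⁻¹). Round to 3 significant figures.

C_ocean = 1030 × 4140 × 77.8 = 3.32×10^8 J/(m²·K).
C_land = 2240 × 1240 × 1.08 = 3.00×10^6 J/(m²·K).
Undamped amplitude ∝ 1/C, so A_land/A_ocean = C_ocean/C_land = 111.

111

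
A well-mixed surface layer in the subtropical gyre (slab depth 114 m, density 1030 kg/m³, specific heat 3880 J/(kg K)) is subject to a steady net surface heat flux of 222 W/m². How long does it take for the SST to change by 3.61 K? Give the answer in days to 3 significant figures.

85.7 days

Areal heat capacity C = ρ c_p D = 1030 × 3880 × 114 = 4.56×10^8 J m⁻² K⁻¹.
Time required: Δt = C ΔT / F = 4.56×10^8 × 3.61 / 222 = 7.41×10^6 s.
In days: 7.41×10^6 s / (86400 s/day) = 85.7 days.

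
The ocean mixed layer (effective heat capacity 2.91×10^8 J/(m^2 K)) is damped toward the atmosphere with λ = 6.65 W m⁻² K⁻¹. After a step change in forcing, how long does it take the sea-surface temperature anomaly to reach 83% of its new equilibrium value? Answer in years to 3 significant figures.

Areal heat capacity C = 2.91×10^8 J/(m^2 K) (given).
τ = C / λ = 2.91×10^8 / 6.65 = 4.38×10^7 s.
Fraction reached: 1 − e^(−t/τ) = 0.83 ⇒ t = −τ ln(1 − 0.83) = τ × 1.77.
t = 7.75×10^7 s = 2.46 years.

2.46 years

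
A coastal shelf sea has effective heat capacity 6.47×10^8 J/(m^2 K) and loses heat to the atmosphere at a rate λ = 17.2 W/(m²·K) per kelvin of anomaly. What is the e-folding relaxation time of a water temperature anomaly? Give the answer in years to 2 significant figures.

1.2 years

Areal heat capacity C = 6.47×10^8 J/(m^2 K) (given).
Relaxation time τ = C / λ = 6.47×10^8 / 17.2 = 3.76×10^7 s.
In years: 3.76×10^7 s / (3.156×10^7 s/year) = 1.19 years.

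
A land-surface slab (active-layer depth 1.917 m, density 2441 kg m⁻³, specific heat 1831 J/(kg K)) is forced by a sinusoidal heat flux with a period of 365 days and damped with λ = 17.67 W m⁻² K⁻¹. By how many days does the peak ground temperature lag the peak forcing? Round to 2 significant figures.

5.6 days

Areal heat capacity C = ρ c_p D = 2441 × 1831 × 1.917 = 8.57×10^6 J/(m²·K).
ω = 2π / 3.15×10^7 s = 1.99×10^-7 s⁻¹.
Phase lag φ = arctan(Cω/λ) = arctan(1.71/17.67) = 0.0963 rad.
Time lag = φ / ω = 0.0963 / 1.99×10^-7 = 4.83×10^5 s = 5.59 days.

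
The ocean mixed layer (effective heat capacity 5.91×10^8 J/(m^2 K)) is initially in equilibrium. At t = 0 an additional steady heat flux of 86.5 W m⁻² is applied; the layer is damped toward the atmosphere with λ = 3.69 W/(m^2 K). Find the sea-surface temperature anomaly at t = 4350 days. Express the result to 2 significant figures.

Areal heat capacity C = 5.91×10^8 J/(m^2 K) (given).
τ = C / λ = 5.91×10^8 / 3.69 = 1.60×10^8 s.
Equilibrium anomaly ΔT_eq = F / λ = 86.5 / 3.69 = 23.4 K.
t = 4350 days = 3.76×10^8 s, so t/τ = 2.35.
ΔT(t) = ΔT_eq (1 − e^(−t/τ)) = 23.4 × (1 − e^−2.35) = 21.2 K.

21 K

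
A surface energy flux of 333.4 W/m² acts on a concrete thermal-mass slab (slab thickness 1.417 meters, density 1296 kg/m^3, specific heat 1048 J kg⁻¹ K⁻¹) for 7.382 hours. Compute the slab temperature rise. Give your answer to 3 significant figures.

4.60 K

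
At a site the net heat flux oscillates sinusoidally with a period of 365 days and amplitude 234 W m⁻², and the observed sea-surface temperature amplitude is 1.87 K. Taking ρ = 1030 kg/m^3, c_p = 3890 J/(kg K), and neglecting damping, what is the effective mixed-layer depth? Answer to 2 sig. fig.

ω = 2π / 3.15×10^7 s = 1.99×10^-7 s⁻¹.
Required C = F₀ / (A ω) = 234 / (1.87 × 1.99×10^-7) = 6.28×10^8 J/(m²·K).
D = C / (ρ c_p) = 6.28×10^8 / (1030 × 3890) = 157 m.

160 m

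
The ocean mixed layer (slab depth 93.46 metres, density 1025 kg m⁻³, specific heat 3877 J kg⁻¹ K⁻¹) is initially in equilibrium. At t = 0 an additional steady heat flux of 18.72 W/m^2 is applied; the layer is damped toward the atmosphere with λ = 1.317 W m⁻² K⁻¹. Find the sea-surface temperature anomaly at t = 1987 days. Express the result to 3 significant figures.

6.48 K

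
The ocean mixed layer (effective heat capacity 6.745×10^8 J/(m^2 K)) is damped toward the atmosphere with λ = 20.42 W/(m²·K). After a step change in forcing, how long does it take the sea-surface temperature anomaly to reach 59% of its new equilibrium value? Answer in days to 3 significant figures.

341 days

Areal heat capacity C = 6.745×10^8 J/(m^2 K) (given).
τ = C / λ = 6.74×10^8 / 20.42 = 3.30×10^7 s.
Fraction reached: 1 − e^(−t/τ) = 0.59 ⇒ t = −τ ln(1 − 0.59) = τ × 0.892.
t = 2.95×10^7 s = 341 days.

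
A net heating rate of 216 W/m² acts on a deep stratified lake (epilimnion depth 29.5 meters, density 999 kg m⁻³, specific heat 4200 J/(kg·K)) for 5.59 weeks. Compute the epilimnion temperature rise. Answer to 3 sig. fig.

Areal heat capacity C = ρ c_p D = 999 × 4200 × 29.5 = 1.24×10^8 J m⁻² K⁻¹.
Net heat input Q = F Δt = 216 × (5.59 weeks × 6.048×10^5 s/week) = 7.30×10^8 J/m².
ΔT = Q / C = 7.30×10^8 / 1.24×10^8 = 5.90 K.

5.90 K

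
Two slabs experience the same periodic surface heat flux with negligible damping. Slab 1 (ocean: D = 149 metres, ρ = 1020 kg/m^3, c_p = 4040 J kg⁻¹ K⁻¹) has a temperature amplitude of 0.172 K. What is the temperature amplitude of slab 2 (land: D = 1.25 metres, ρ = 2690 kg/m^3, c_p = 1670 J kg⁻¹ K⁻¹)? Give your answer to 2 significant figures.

C_ocean = 6.14×10^8 J/(m²·K); C_land = 5.62×10^6 J/(m²·K).
A ∝ 1/C ⇒ A_land = A_ocean × C_ocean/C_land = 0.172 × 109 = 18.8 K.

19 K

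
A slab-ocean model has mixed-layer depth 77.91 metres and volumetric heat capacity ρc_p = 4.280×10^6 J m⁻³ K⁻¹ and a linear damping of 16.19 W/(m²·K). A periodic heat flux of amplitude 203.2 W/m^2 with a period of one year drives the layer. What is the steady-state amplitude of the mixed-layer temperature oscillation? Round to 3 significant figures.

Areal heat capacity C = ρc_p × D = 4.280×10^6 × 77.91 = 3.33×10^8 J m⁻² K⁻¹.
Angular frequency ω = 2π / T = 2π / 3.15×10^7 s = 1.99×10^-7 s⁻¹.
√((Cω)² + λ²) = √((66.4)² + 16.19²) = 68.4 W/(m²·K).
Amplitude A = F₀ / √((Cω)²+λ²) = 203.2 / 68.4 = 2.97 K.

2.97 K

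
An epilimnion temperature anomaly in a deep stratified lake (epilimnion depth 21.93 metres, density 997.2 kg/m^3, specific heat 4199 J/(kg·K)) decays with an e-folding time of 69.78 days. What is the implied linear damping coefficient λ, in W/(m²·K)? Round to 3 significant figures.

15.2

Areal heat capacity C = ρ c_p D = 997.2 × 4199 × 21.93 = 9.18×10^7 J/(m^2 K).
τ = 69.78 days = 6.03×10^6 s.
λ = C / τ = 9.18×10^7 / 6.03×10^6 = 15.2 W/(m²·K).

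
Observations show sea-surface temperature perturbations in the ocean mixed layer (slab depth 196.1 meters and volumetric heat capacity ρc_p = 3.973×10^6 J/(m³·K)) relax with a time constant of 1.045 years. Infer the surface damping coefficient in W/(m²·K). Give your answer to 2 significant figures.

Areal heat capacity C = ρc_p × D = 3.973×10^6 × 196.1 = 7.79×10^8 J/(m²·K).
τ = 1.045 years = 3.30×10^7 s.
λ = C / τ = 7.79×10^8 / 3.30×10^7 = 23.6 W/(m²·K).

24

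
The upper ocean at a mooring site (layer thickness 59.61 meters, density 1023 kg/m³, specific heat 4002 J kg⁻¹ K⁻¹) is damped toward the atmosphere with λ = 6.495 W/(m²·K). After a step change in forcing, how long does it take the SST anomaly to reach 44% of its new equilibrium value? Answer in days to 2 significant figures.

Areal heat capacity C = ρ c_p D = 1023 × 4002 × 59.61 = 2.44×10^8 J/(m²·K).
τ = C / λ = 2.44×10^8 / 6.495 = 3.76×10^7 s.
Fraction reached: 1 − e^(−t/τ) = 0.44 ⇒ t = −τ ln(1 − 0.44) = τ × 0.580.
t = 2.18×10^7 s = 252 days.

250 days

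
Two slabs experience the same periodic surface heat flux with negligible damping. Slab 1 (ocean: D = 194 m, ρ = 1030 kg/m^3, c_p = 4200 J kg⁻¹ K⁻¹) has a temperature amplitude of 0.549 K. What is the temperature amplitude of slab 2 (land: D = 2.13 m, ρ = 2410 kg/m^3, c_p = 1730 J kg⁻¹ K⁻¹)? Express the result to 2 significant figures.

52 K

C_ocean = 8.39×10^8 J/(m²·K); C_land = 8.88×10^6 J/(m²·K).
A ∝ 1/C ⇒ A_land = A_ocean × C_ocean/C_land = 0.549 × 94.5 = 51.9 K.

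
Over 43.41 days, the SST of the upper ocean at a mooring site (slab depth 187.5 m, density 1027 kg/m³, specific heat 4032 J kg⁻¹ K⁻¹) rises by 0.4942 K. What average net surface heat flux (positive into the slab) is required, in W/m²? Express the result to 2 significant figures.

100

Areal heat capacity C = ρ c_p D = 1027 × 4032 × 187.5 = 7.76×10^8 J/(m^2 K).
Required heat per unit area: Q = C ΔT = 7.76×10^8 × 0.4942 = 3.84×10^8 J/m².
Flux F = Q / Δt = 3.84×10^8 / 3.75×10^6 s = 102 W/m².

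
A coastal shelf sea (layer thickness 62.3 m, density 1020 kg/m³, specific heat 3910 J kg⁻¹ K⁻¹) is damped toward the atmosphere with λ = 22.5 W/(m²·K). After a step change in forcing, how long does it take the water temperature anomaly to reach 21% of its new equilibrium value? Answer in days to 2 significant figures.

30 days

Areal heat capacity C = ρ c_p D = 1020 × 3910 × 62.3 = 2.48×10^8 J m⁻² K⁻¹.
τ = C / λ = 2.48×10^8 / 22.5 = 1.10×10^7 s.
Fraction reached: 1 − e^(−t/τ) = 0.21 ⇒ t = −τ ln(1 − 0.21) = τ × 0.236.
t = 2.60×10^6 s = 30.1 days.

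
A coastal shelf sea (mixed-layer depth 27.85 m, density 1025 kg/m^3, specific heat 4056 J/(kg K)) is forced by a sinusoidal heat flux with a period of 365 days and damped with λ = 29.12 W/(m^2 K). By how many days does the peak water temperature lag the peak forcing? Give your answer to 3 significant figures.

38.9 days

Areal heat capacity C = ρ c_p D = 1025 × 4056 × 27.85 = 1.16×10^8 J/(m²·K).
ω = 2π / 3.15×10^7 s = 1.99×10^-7 s⁻¹.
Phase lag φ = arctan(Cω/λ) = arctan(23.1/29.12) = 0.670 rad.
Time lag = φ / ω = 0.670 / 1.99×10^-7 = 3.36×10^6 s = 38.9 days.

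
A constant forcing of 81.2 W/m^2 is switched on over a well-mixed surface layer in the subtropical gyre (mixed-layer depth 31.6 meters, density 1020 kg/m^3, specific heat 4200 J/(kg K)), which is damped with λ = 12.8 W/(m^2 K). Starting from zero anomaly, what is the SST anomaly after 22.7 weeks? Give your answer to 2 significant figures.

4.6 K

Areal heat capacity C = ρ c_p D = 1020 × 4200 × 31.6 = 1.35×10^8 J m⁻² K⁻¹.
τ = C / λ = 1.35×10^8 / 12.8 = 1.06×10^7 s.
Equilibrium anomaly ΔT_eq = F / λ = 81.2 / 12.8 = 6.34 K.
t = 22.7 weeks = 1.37×10^7 s, so t/τ = 1.30.
ΔT(t) = ΔT_eq (1 − e^(−t/τ)) = 6.34 × (1 − e^−1.30) = 4.61 K.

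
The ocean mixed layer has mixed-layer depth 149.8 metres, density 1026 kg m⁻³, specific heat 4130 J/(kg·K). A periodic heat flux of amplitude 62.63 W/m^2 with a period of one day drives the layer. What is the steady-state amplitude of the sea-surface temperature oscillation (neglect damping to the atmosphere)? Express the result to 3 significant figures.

Areal heat capacity C = ρ c_p D = 1026 × 4130 × 149.8 = 6.35×10^8 J/(m²·K).
Angular frequency ω = 2π / T = 2π / 86400 s = 7.27×10^-5 s⁻¹.
Cω = 6.35×10^8 × 7.27×10^-5 = 46200 W/(m²·K).
Amplitude A = F₀ / (Cω) = 62.63 / 46200 = 0.00136 K.

0.00136 K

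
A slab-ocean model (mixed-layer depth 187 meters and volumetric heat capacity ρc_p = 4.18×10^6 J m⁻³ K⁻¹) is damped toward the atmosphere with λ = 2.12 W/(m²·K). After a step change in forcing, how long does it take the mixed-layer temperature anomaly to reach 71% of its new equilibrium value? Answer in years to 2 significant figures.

Areal heat capacity C = ρc_p × D = 4.18×10^6 × 187 = 7.82×10^8 J m⁻² K⁻¹.
τ = C / λ = 7.82×10^8 / 2.12 = 3.69×10^8 s.
Fraction reached: 1 − e^(−t/τ) = 0.71 ⇒ t = −τ ln(1 − 0.71) = τ × 1.24.
t = 4.56×10^8 s = 14.5 years.

14 years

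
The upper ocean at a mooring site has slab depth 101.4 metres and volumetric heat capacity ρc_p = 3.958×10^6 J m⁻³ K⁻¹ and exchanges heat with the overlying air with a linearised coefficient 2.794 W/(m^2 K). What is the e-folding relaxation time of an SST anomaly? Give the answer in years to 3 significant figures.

4.55 years

Areal heat capacity C = ρc_p × D = 3.958×10^6 × 101.4 = 4.01×10^8 J/(m^2 K).
Relaxation time τ = C / λ = 4.01×10^8 / 2.794 = 1.44×10^8 s.
In years: 1.44×10^8 s / (3.156×10^7 s/year) = 4.55 years.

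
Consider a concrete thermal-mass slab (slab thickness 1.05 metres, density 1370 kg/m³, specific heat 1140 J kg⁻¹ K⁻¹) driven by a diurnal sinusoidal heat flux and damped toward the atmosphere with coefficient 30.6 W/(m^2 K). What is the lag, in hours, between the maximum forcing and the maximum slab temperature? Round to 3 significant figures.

5.04 hours

Areal heat capacity C = ρ c_p D = 1370 × 1140 × 1.05 = 1.64×10^6 J/(m²·K).
ω = 2π / 86400 s = 7.27×10^-5 s⁻¹.
Phase lag φ = arctan(Cω/λ) = arctan(119/30.6) = 1.32 rad.
Time lag = φ / ω = 1.32 / 7.27×10^-5 = 18100 s = 5.04 hours.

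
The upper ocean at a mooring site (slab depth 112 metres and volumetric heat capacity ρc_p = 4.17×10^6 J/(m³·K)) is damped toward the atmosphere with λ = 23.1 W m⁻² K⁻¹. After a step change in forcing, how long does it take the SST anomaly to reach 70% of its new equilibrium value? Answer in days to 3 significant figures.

Areal heat capacity C = ρc_p × D = 4.17×10^6 × 112 = 4.67×10^8 J/(m²·K).
τ = C / λ = 4.67×10^8 / 23.1 = 2.02×10^7 s.
Fraction reached: 1 − e^(−t/τ) = 0.70 ⇒ t = −τ ln(1 − 0.70) = τ × 1.20.
t = 2.43×10^7 s = 282 days.

282 days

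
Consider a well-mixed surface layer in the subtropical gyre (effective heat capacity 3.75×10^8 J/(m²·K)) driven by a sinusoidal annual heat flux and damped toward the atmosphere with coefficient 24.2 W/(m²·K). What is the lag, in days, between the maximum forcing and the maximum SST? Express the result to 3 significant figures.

73.1 days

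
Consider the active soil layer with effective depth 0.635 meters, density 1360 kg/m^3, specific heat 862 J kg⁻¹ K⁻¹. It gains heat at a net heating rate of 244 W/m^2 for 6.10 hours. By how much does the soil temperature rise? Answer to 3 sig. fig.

7.20 K

Areal heat capacity C = ρ c_p D = 1360 × 862 × 0.635 = 7.44×10^5 J m⁻² K⁻¹.
Net heat input Q = F Δt = 244 × (6.10 hours × 3600 s/hour) = 5.36×10^6 J/m².
ΔT = Q / C = 5.36×10^6 / 7.44×10^5 = 7.20 K.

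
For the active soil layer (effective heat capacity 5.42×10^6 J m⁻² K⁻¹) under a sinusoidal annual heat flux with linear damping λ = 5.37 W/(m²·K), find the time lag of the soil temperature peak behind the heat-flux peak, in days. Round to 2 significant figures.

Areal heat capacity C = 5.42×10^6 J m⁻² K⁻¹ (given).
ω = 2π / 3.15×10^7 s = 1.99×10^-7 s⁻¹.
Phase lag φ = arctan(Cω/λ) = arctan(1.08/5.37) = 0.198 rad.
Time lag = φ / ω = 0.198 / 1.99×10^-7 = 9.96×10^5 s = 11.5 days.

12 days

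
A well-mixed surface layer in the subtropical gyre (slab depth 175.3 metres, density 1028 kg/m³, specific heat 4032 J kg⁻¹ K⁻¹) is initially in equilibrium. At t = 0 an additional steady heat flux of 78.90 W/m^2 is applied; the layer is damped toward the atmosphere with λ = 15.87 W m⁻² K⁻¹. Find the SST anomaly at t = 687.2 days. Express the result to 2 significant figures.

3.6 K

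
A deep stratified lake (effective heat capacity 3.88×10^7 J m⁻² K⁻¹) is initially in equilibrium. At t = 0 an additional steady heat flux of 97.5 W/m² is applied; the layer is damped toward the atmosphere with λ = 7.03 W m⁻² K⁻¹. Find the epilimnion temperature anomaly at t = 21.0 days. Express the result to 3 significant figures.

3.89 K

Areal heat capacity C = 3.88×10^7 J m⁻² K⁻¹ (given).
τ = C / λ = 3.88×10^7 / 7.03 = 5.52×10^6 s.
Equilibrium anomaly ΔT_eq = F / λ = 97.5 / 7.03 = 13.9 K.
t = 21.0 days = 1.81×10^6 s, so t/τ = 0.329.
ΔT(t) = ΔT_eq (1 − e^(−t/τ)) = 13.9 × (1 − e^−0.329) = 3.89 K.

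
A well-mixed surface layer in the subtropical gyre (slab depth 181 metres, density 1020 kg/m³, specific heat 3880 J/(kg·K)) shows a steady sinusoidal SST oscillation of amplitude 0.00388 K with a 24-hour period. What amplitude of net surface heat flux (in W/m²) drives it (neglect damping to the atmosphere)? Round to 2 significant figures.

Areal heat capacity C = ρ c_p D = 1020 × 3880 × 181 = 7.16×10^8 J/(m²·K).
ω = 2π / 86400 s = 7.27×10^-5 s⁻¹.
Cω = 7.16×10^8 × 7.27×10^-5 = 52100 W/(m²·K).
F₀ = A × Cω = 0.00388 × 52100 = 202 W/m².

200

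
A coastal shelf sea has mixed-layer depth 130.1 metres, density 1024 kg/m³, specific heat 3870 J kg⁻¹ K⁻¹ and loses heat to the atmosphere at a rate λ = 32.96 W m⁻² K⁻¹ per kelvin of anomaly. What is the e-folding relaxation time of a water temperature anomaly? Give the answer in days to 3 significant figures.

Areal heat capacity C = ρ c_p D = 1024 × 3870 × 130.1 = 5.16×10^8 J/(m^2 K).
Relaxation time τ = C / λ = 5.16×10^8 / 32.96 = 1.56×10^7 s.
In days: 1.56×10^7 s / (86400 s/day) = 181 days.

181 days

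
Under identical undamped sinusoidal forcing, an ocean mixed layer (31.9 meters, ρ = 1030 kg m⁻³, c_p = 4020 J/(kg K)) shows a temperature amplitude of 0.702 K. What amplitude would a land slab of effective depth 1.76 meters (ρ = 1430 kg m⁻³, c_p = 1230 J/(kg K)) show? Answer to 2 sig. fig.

C_ocean = 1.32×10^8 J/(m²·K); C_land = 3.10×10^6 J/(m²·K).
A ∝ 1/C ⇒ A_land = A_ocean × C_ocean/C_land = 0.702 × 42.7 = 30.0 K.

30 K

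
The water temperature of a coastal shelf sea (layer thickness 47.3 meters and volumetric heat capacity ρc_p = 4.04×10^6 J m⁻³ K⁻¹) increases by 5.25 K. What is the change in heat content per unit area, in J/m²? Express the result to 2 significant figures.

Areal heat capacity C = ρc_p × D = 4.04×10^6 × 47.3 = 1.91×10^8 J m⁻² K⁻¹.
ΔQ = C ΔT = 1.91×10^8 × 5.25 = 1.00×10^9 J/m².

1.0×10^9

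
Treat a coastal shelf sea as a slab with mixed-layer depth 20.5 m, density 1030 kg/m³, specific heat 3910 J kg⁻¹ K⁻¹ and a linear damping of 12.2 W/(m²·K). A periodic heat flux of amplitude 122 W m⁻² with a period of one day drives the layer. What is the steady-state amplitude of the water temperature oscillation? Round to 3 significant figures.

Areal heat capacity C = ρ c_p D = 1030 × 3910 × 20.5 = 8.26×10^7 J m⁻² K⁻¹.
Angular frequency ω = 2π / T = 2π / 86400 s = 7.27×10^-5 s⁻¹.
√((Cω)² + λ²) = √((6000)² + 12.2²) = 6000 W/(m²·K).
Amplitude A = F₀ / √((Cω)²+λ²) = 122 / 6000 = 0.0203 K.

0.0203 K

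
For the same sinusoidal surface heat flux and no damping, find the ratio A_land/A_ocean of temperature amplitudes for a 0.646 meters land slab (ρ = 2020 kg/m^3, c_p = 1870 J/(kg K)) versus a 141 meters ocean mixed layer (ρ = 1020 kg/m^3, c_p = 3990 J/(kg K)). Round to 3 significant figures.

C_ocean = 1020 × 3990 × 141 = 5.74×10^8 J/(m²·K).
C_land = 2020 × 1870 × 0.646 = 2.44×10^6 J/(m²·K).
Undamped amplitude ∝ 1/C, so A_land/A_ocean = C_ocean/C_land = 235.

235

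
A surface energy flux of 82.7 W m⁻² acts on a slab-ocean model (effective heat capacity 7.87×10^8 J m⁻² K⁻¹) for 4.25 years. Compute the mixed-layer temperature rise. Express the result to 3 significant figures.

14.1 K

Areal heat capacity C = 7.87×10^8 J m⁻² K⁻¹ (given).
Net heat input Q = F Δt = 82.7 × (4.25 years × 3.156×10^7 s/year) = 1.11×10^10 J/m².
ΔT = Q / C = 1.11×10^10 / 7.87×10^8 = 14.1 K.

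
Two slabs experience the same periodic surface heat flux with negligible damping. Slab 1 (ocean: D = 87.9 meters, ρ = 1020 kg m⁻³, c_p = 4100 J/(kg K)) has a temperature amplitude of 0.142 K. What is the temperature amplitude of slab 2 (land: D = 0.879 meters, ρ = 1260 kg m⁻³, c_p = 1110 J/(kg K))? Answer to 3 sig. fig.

C_ocean = 3.68×10^8 J/(m²·K); C_land = 1.23×10^6 J/(m²·K).
A ∝ 1/C ⇒ A_land = A_ocean × C_ocean/C_land = 0.142 × 299 = 42.5 K.

42.5 K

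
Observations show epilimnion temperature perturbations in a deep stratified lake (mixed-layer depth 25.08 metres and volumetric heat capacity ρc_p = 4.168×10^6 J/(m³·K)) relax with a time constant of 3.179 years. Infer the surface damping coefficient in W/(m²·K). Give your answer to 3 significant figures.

1.04

Areal heat capacity C = ρc_p × D = 4.168×10^6 × 25.08 = 1.05×10^8 J m⁻² K⁻¹.
τ = 3.179 years = 1.00×10^8 s.
λ = C / τ = 1.05×10^8 / 1.00×10^8 = 1.04 W/(m²·K).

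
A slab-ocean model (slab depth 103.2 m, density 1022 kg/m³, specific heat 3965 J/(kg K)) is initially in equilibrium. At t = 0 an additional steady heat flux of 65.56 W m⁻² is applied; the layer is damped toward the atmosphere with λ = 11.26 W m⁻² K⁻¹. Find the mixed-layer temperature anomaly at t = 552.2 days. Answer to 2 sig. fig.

4.2 K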